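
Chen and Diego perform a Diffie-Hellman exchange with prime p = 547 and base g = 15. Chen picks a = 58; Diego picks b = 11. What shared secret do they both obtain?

Chen sends A = g^a mod p = 15^58 mod 547.
15^1 ≡ 15 (mod 547)
15^2 = (15^1)^2 ≡ 15^2 = 225 ≡ 225 (mod 547)
15^4 = (15^2)^2 ≡ 225^2 = 50625 ≡ 301 (mod 547)
15^8 = (15^4)^2 ≡ 301^2 = 90601 ≡ 346 (mod 547)
15^16 = (15^8)^2 ≡ 346^2 = 119716 ≡ 470 (mod 547)
15^32 = (15^16)^2 ≡ 470^2 = 220900 ≡ 459 (mod 547)
15^58 = 15^32 · 15^16 · 15^8 · 15^2 ≡ 459 · 470 · 346 · 225 ≡ 116 (mod 547).
So A = 116. Diego then computes K = A^b mod p = 116^11 mod 547.
116^1 ≡ 116 (mod 547)
116^2 = (116^1)^2 ≡ 116^2 = 13456 ≡ 328 (mod 547)
116^4 = (116^2)^2 ≡ 328^2 = 107584 ≡ 372 (mod 547)
116^8 = (116^4)^2 ≡ 372^2 = 138384 ≡ 540 (mod 547)
116^11 = 116^8 · 116^2 · 116^1 ≡ 540 · 328 · 116 ≡ 53 (mod 547).

53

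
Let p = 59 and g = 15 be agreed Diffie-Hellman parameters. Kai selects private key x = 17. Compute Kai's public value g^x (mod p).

35

Public value = 15^17 (mod 59).
15^1 ≡ 15 (mod 59)
15^2 = (15^1)^2 ≡ 15^2 = 225 ≡ 48 (mod 59)
15^4 = (15^2)^2 ≡ 48^2 = 2304 ≡ 3 (mod 59)
15^8 = (15^4)^2 ≡ 3^2 = 9 ≡ 9 (mod 59)
15^16 = (15^8)^2 ≡ 9^2 = 81 ≡ 22 (mod 59)
15^17 = 15^16 · 15^1 ≡ 22 · 15 ≡ 35 (mod 59).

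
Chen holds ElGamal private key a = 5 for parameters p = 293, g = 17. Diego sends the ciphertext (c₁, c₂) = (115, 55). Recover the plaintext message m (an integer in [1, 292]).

206

Shared mask s = c₁^a mod p = 115^5 mod 293.
115^1 ≡ 115 (mod 293)
115^2 = (115^1)^2 ≡ 115^2 = 13225 ≡ 40 (mod 293)
115^4 = (115^2)^2 ≡ 40^2 = 1600 ≡ 135 (mod 293)
115^5 = 115^4 · 115^1 ≡ 135 · 115 ≡ 289 (mod 293).
So s = 289; s⁻¹ ≡ 73 (mod 293).
m = c₂ · s⁻¹ mod 293 = 55 · 73 mod 293 = 206.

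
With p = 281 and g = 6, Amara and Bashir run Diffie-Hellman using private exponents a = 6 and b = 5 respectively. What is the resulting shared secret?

245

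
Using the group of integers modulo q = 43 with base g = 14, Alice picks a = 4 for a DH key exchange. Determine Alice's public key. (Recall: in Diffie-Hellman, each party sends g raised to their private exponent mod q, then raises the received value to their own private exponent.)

Public value = 14^{4} \pmod{43}.
14^1 ≡ 14 (mod 43)
14^2 = (14^1)^2 ≡ 14^2 = 196 ≡ 24 (mod 43)
14^4 = (14^2)^2 ≡ 24^2 = 576 ≡ 17 (mod 43)

17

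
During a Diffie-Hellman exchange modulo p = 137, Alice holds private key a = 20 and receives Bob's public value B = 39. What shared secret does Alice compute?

Shared key K = 39^20 mod 137.
39^1 ≡ 39 (mod 137)
39^2 = (39^1)^2 ≡ 39^2 = 1521 ≡ 14 (mod 137)
39^4 = (39^2)^2 ≡ 14^2 = 196 ≡ 59 (mod 137)
39^8 = (39^4)^2 ≡ 59^2 = 3481 ≡ 56 (mod 137)
39^16 = (39^8)^2 ≡ 56^2 = 3136 ≡ 122 (mod 137)
39^20 = 39^16 · 39^4 ≡ 122 · 59 ≡ 74 (mod 137).

74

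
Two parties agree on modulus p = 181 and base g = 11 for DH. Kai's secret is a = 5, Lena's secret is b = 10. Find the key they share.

Kai sends A = g^a mod p = 11^5 mod 181.
11^1 ≡ 11 (mod 181)
11^2 = (11^1)^2 ≡ 11^2 = 121 ≡ 121 (mod 181)
11^4 = (11^2)^2 ≡ 121^2 = 14641 ≡ 161 (mod 181)
11^5 = 11^4 · 11^1 ≡ 161 · 11 ≡ 142 (mod 181).
So A = 142. Lena then computes K = A^b mod p = 142^10 mod 181.
142^1 ≡ 142 (mod 181)
142^2 = (142^1)^2 ≡ 142^2 = 20164 ≡ 73 (mod 181)
142^4 = (142^2)^2 ≡ 73^2 = 5329 ≡ 80 (mod 181)
142^8 = (142^4)^2 ≡ 80^2 = 6400 ≡ 65 (mod 181)
142^10 = 142^8 · 142^2 ≡ 65 · 73 ≡ 39 (mod 181).

39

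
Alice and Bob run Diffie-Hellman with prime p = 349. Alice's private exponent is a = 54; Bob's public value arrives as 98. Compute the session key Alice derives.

318

Shared key K = 98^54 mod 349.
98^1 ≡ 98 (mod 349)
98^2 = (98^1)^2 ≡ 98^2 = 9604 ≡ 181 (mod 349)
98^4 = (98^2)^2 ≡ 181^2 = 32761 ≡ 304 (mod 349)
98^8 = (98^4)^2 ≡ 304^2 = 92416 ≡ 280 (mod 349)
98^16 = (98^8)^2 ≡ 280^2 = 78400 ≡ 224 (mod 349)
98^32 = (98^16)^2 ≡ 224^2 = 50176 ≡ 269 (mod 349)
98^54 = 98^32 · 98^16 · 98^4 · 98^2 ≡ 269 · 224 · 304 · 181 ≡ 318 (mod 349).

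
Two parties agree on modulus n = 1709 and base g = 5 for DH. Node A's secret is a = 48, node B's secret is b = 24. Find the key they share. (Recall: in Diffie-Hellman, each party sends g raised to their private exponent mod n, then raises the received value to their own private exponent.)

496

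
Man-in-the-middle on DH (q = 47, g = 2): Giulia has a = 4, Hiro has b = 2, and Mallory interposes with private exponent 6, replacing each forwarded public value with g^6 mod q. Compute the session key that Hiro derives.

7

Hiro receives Mallory's public value M = 2^6 mod 47 instead of the honest one.
2^1 ≡ 2 (mod 47)
2^2 = (2^1)^2 ≡ 2^2 = 4 ≡ 4 (mod 47)
2^4 = (2^2)^2 ≡ 4^2 = 16 ≡ 16 (mod 47)
2^6 = 2^4 · 2^2 ≡ 16 · 4 ≡ 17 (mod 47).
So M = 17. Hiro computes K = M^2 mod 47.
17^1 ≡ 17 (mod 47)
17^2 = (17^1)^2 ≡ 17^2 = 289 ≡ 7 (mod 47)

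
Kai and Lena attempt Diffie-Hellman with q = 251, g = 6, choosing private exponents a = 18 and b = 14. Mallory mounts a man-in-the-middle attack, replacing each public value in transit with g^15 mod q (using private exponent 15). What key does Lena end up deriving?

211

Lena receives Mallory's public value M = 6^15 mod 251 instead of the honest one.
6^1 ≡ 6 (mod 251)
6^2 = (6^1)^2 ≡ 6^2 = 36 ≡ 36 (mod 251)
6^4 = (6^2)^2 ≡ 36^2 = 1296 ≡ 41 (mod 251)
6^8 = (6^4)^2 ≡ 41^2 = 1681 ≡ 175 (mod 251)
6^15 = 6^8 · 6^4 · 6^2 · 6^1 ≡ 175 · 41 · 36 · 6 ≡ 126 (mod 251).
So M = 126. Lena computes K = M^14 mod 251.
126^1 ≡ 126 (mod 251)
126^2 = (126^1)^2 ≡ 126^2 = 15876 ≡ 63 (mod 251)
126^4 = (126^2)^2 ≡ 63^2 = 3969 ≡ 204 (mod 251)
126^8 = (126^4)^2 ≡ 204^2 = 41616 ≡ 201 (mod 251)
126^14 = 126^8 · 126^4 · 126^2 ≡ 201 · 204 · 63 ≡ 211 (mod 251).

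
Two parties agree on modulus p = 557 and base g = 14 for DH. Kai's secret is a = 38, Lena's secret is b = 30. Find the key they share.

442

Kai sends A = g^a mod p = 14^38 mod 557.
14^1 ≡ 14 (mod 557)
14^2 = (14^1)^2 ≡ 14^2 = 196 ≡ 196 (mod 557)
14^4 = (14^2)^2 ≡ 196^2 = 38416 ≡ 540 (mod 557)
14^8 = (14^4)^2 ≡ 540^2 = 291600 ≡ 289 (mod 557)
14^16 = (14^8)^2 ≡ 289^2 = 83521 ≡ 528 (mod 557)
14^32 = (14^16)^2 ≡ 528^2 = 278784 ≡ 284 (mod 557)
14^38 = 14^32 · 14^4 · 14^2 ≡ 284 · 540 · 196 ≡ 55 (mod 557).
So A = 55. Lena then computes K = A^b mod p = 55^30 mod 557.
55^1 ≡ 55 (mod 557)
55^2 = (55^1)^2 ≡ 55^2 = 3025 ≡ 240 (mod 557)
55^4 = (55^2)^2 ≡ 240^2 = 57600 ≡ 229 (mod 557)
55^8 = (55^4)^2 ≡ 229^2 = 52441 ≡ 83 (mod 557)
55^16 = (55^8)^2 ≡ 83^2 = 6889 ≡ 205 (mod 557)
55^30 = 55^16 · 55^8 · 55^4 · 55^2 ≡ 205 · 83 · 229 · 240 ≡ 442 (mod 557).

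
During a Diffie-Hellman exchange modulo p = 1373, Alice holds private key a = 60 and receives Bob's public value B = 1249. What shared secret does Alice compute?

1022

Shared key K = 1249^60 mod 1373.
1249^1 ≡ 1249 (mod 1373)
1249^2 = (1249^1)^2 ≡ 1249^2 = 1560001 ≡ 273 (mod 1373)
1249^4 = (1249^2)^2 ≡ 273^2 = 74529 ≡ 387 (mod 1373)
1249^8 = (1249^4)^2 ≡ 387^2 = 149769 ≡ 112 (mod 1373)
1249^16 = (1249^8)^2 ≡ 112^2 = 12544 ≡ 187 (mod 1373)
1249^32 = (1249^16)^2 ≡ 187^2 = 34969 ≡ 644 (mod 1373)
1249^60 = 1249^32 · 1249^16 · 1249^8 · 1249^4 ≡ 644 · 187 · 112 · 387 ≡ 1022 (mod 1373).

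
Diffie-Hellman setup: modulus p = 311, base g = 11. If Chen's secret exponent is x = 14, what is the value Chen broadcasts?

Public value = 11^14 (mod 311).
11^1 ≡ 11 (mod 311)
11^2 = (11^1)^2 ≡ 11^2 = 121 ≡ 121 (mod 311)
11^4 = (11^2)^2 ≡ 121^2 = 14641 ≡ 24 (mod 311)
11^8 = (11^4)^2 ≡ 24^2 = 576 ≡ 265 (mod 311)
11^14 = 11^8 · 11^4 · 11^2 ≡ 265 · 24 · 121 ≡ 146 (mod 311).

146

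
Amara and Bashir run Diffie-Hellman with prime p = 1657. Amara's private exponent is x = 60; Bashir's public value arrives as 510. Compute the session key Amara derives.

Shared key K = 510^60 mod 1657.
510^1 ≡ 510 (mod 1657)
510^2 = (510^1)^2 ≡ 510^2 = 260100 ≡ 1608 (mod 1657)
510^4 = (510^2)^2 ≡ 1608^2 = 2585664 ≡ 744 (mod 1657)
510^8 = (510^4)^2 ≡ 744^2 = 553536 ≡ 98 (mod 1657)
510^16 = (510^8)^2 ≡ 98^2 = 9604 ≡ 1319 (mod 1657)
510^32 = (510^16)^2 ≡ 1319^2 = 1739761 ≡ 1568 (mod 1657)
510^60 = 510^32 · 510^16 · 510^8 · 510^4 ≡ 1568 · 1319 · 98 · 744 ≡ 1024 (mod 1657).

1024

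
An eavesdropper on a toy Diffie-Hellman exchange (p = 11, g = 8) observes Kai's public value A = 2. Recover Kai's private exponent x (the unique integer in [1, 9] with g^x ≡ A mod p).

Try successive powers of 8 modulo 11:
8^1 ≡ 8
8^2 ≡ 9
8^3 ≡ 6
8^4 ≡ 4
8^5 ≡ 10
8^6 ≡ 3
8^7 ≡ 2
Found: x = 7.

7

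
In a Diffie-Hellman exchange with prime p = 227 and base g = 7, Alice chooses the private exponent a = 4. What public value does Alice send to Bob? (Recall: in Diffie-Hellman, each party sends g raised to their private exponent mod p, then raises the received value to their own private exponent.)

Public value = 7^4 mod 227.
7^1 ≡ 7 (mod 227)
7^2 = (7^1)^2 ≡ 7^2 = 49 ≡ 49 (mod 227)
7^4 = (7^2)^2 ≡ 49^2 = 2401 ≡ 131 (mod 227)

131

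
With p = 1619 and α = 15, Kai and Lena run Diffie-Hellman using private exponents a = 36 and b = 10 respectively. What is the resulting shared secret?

1317

Kai sends A = α^a mod p = 15^36 mod 1619.
15^1 ≡ 15 (mod 1619)
15^2 = (15^1)^2 ≡ 15^2 = 225 ≡ 225 (mod 1619)
15^4 = (15^2)^2 ≡ 225^2 = 50625 ≡ 436 (mod 1619)
15^8 = (15^4)^2 ≡ 436^2 = 190096 ≡ 673 (mod 1619)
15^16 = (15^8)^2 ≡ 673^2 = 452929 ≡ 1228 (mod 1619)
15^32 = (15^16)^2 ≡ 1228^2 = 1507984 ≡ 695 (mod 1619)
15^36 = 15^32 · 15^4 ≡ 695 · 436 ≡ 267 (mod 1619).
So A = 267. Lena then computes K = A^b mod p = 267^10 mod 1619.
267^1 ≡ 267 (mod 1619)
267^2 = (267^1)^2 ≡ 267^2 = 71289 ≡ 53 (mod 1619)
267^4 = (267^2)^2 ≡ 53^2 = 2809 ≡ 1190 (mod 1619)
267^8 = (267^4)^2 ≡ 1190^2 = 1416100 ≡ 1094 (mod 1619)
267^10 = 267^8 · 267^2 ≡ 1094 · 53 ≡ 1317 (mod 1619).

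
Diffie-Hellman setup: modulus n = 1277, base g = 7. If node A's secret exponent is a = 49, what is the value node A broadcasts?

Public value = 7^49 (mod 1277).
7^1 ≡ 7 (mod 1277)
7^2 = (7^1)^2 ≡ 7^2 = 49 ≡ 49 (mod 1277)
7^4 = (7^2)^2 ≡ 49^2 = 2401 ≡ 1124 (mod 1277)
7^8 = (7^4)^2 ≡ 1124^2 = 1263376 ≡ 423 (mod 1277)
7^16 = (7^8)^2 ≡ 423^2 = 178929 ≡ 149 (mod 1277)
7^32 = (7^16)^2 ≡ 149^2 = 22201 ≡ 492 (mod 1277)
7^49 = 7^32 · 7^16 · 7^1 ≡ 492 · 149 · 7 ≡ 1079 (mod 1277).

1079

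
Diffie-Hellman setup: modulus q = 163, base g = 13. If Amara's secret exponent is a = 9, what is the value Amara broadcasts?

Public value = 13^9 (mod 163).
13^1 ≡ 13 (mod 163)
13^2 = (13^1)^2 ≡ 13^2 = 169 ≡ 6 (mod 163)
13^4 = (13^2)^2 ≡ 6^2 = 36 ≡ 36 (mod 163)
13^8 = (13^4)^2 ≡ 36^2 = 1296 ≡ 155 (mod 163)
13^9 = 13^8 · 13^1 ≡ 155 · 13 ≡ 59 (mod 163).

59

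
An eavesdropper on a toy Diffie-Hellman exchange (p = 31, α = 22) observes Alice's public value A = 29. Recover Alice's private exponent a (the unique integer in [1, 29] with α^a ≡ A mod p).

27

Try successive powers of 22 modulo 31:
22^1 ≡ 22
22^2 ≡ 19
22^3 ≡ 15
22^4 ≡ 20
22^5 ≡ 6
22^6 ≡ 8
22^7 ≡ 21
22^8 ≡ 28
22^9 ≡ 27
22^10 ≡ 5
22^11 ≡ 17
22^12 ≡ 2
22^13 ≡ 13
22^14 ≡ 7
22^15 ≡ 30
22^16 ≡ 9
22^17 ≡ 12
22^18 ≡ 16
22^19 ≡ 11
22^20 ≡ 25
22^21 ≡ 23
22^22 ≡ 10
22^23 ≡ 3
22^24 ≡ 4
22^25 ≡ 26
22^26 ≡ 14
22^27 ≡ 29
Found: a = 27.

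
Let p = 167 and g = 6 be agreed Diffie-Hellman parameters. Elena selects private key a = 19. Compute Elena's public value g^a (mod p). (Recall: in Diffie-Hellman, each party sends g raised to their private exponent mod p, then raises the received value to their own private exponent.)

121

Public value = 6^19 (mod 167).
6^1 ≡ 6 (mod 167)
6^2 = (6^1)^2 ≡ 6^2 = 36 ≡ 36 (mod 167)
6^4 = (6^2)^2 ≡ 36^2 = 1296 ≡ 127 (mod 167)
6^8 = (6^4)^2 ≡ 127^2 = 16129 ≡ 97 (mod 167)
6^16 = (6^8)^2 ≡ 97^2 = 9409 ≡ 57 (mod 167)
6^19 = 6^16 · 6^2 · 6^1 ≡ 57 · 36 · 6 ≡ 121 (mod 167).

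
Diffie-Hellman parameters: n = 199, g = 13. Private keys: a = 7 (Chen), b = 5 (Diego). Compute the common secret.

26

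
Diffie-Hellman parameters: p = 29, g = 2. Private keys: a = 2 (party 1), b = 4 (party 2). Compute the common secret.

24

Party 2 sends B = g^b mod p = 2^4 mod 29.
2^1 ≡ 2 (mod 29)
2^2 = (2^1)^2 ≡ 2^2 = 4 ≡ 4 (mod 29)
2^4 = (2^2)^2 ≡ 4^2 = 16 ≡ 16 (mod 29)
So B = 16. Party 1 then computes K = B^a mod p = 16^2 mod 29.
16^1 ≡ 16 (mod 29)
16^2 = (16^1)^2 ≡ 16^2 = 256 ≡ 24 (mod 29)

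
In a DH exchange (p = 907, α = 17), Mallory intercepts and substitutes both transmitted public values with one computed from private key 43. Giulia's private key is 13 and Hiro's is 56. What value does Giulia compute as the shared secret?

173

Giulia receives Mallory's public value M = 17^43 mod 907 instead of the honest one.
17^1 ≡ 17 (mod 907)
17^2 = (17^1)^2 ≡ 17^2 = 289 ≡ 289 (mod 907)
17^4 = (17^2)^2 ≡ 289^2 = 83521 ≡ 77 (mod 907)
17^8 = (17^4)^2 ≡ 77^2 = 5929 ≡ 487 (mod 907)
17^16 = (17^8)^2 ≡ 487^2 = 237169 ≡ 442 (mod 907)
17^32 = (17^16)^2 ≡ 442^2 = 195364 ≡ 359 (mod 907)
17^43 = 17^32 · 17^8 · 17^2 · 17^1 ≡ 359 · 487 · 289 · 17 ≡ 133 (mod 907).
So M = 133. Giulia computes K = M^13 mod 907.
133^1 ≡ 133 (mod 907)
133^2 = (133^1)^2 ≡ 133^2 = 17689 ≡ 456 (mod 907)
133^4 = (133^2)^2 ≡ 456^2 = 207936 ≡ 233 (mod 907)
133^8 = (133^4)^2 ≡ 233^2 = 54289 ≡ 776 (mod 907)
133^13 = 133^8 · 133^4 · 133^1 ≡ 776 · 233 · 133 ≡ 173 (mod 907).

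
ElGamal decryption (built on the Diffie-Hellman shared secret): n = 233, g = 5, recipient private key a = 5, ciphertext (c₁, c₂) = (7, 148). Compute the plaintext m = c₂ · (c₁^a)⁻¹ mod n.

110

Shared mask s = c₁^a mod n = 7^5 mod 233.
7^1 ≡ 7 (mod 233)
7^2 = (7^1)^2 ≡ 7^2 = 49 ≡ 49 (mod 233)
7^4 = (7^2)^2 ≡ 49^2 = 2401 ≡ 71 (mod 233)
7^5 = 7^4 · 7^1 ≡ 71 · 7 ≡ 31 (mod 233).
So s = 31; s⁻¹ ≡ 218 (mod 233).
m = c₂ · s⁻¹ mod 233 = 148 · 218 mod 233 = 110.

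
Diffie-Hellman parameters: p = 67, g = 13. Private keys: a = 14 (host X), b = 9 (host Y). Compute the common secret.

40

Host Y sends B = g^b mod p = 13^9 mod 67.
13^1 ≡ 13 (mod 67)
13^2 = (13^1)^2 ≡ 13^2 = 169 ≡ 35 (mod 67)
13^4 = (13^2)^2 ≡ 35^2 = 1225 ≡ 19 (mod 67)
13^8 = (13^4)^2 ≡ 19^2 = 361 ≡ 26 (mod 67)
13^9 = 13^8 · 13^1 ≡ 26 · 13 ≡ 3 (mod 67).
So B = 3. Host X then computes K = B^a mod p = 3^14 mod 67.
3^1 ≡ 3 (mod 67)
3^2 = (3^1)^2 ≡ 3^2 = 9 ≡ 9 (mod 67)
3^4 = (3^2)^2 ≡ 9^2 = 81 ≡ 14 (mod 67)
3^8 = (3^4)^2 ≡ 14^2 = 196 ≡ 62 (mod 67)
3^14 = 3^8 · 3^4 · 3^2 ≡ 62 · 14 · 9 ≡ 40 (mod 67).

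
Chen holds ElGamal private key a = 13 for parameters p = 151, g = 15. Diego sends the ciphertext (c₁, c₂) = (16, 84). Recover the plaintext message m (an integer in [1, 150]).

62

Shared mask s = c₁^a mod p = 16^13 mod 151.
16^1 ≡ 16 (mod 151)
16^2 = (16^1)^2 ≡ 16^2 = 256 ≡ 105 (mod 151)
16^4 = (16^2)^2 ≡ 105^2 = 11025 ≡ 2 (mod 151)
16^8 = (16^4)^2 ≡ 2^2 = 4 ≡ 4 (mod 151)
16^13 = 16^8 · 16^4 · 16^1 ≡ 4 · 2 · 16 ≡ 128 (mod 151).
So s = 128; s⁻¹ ≡ 105 (mod 151).
m = c₂ · s⁻¹ mod 151 = 84 · 105 mod 151 = 62.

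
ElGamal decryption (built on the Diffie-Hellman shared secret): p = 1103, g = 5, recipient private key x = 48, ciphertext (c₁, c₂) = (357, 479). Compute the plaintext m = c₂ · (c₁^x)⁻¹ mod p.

369

Shared mask s = c₁^x mod p = 357^48 mod 1103.
357^1 ≡ 357 (mod 1103)
357^2 = (357^1)^2 ≡ 357^2 = 127449 ≡ 604 (mod 1103)
357^4 = (357^2)^2 ≡ 604^2 = 364816 ≡ 826 (mod 1103)
357^8 = (357^4)^2 ≡ 826^2 = 682276 ≡ 622 (mod 1103)
357^16 = (357^8)^2 ≡ 622^2 = 386884 ≡ 834 (mod 1103)
357^32 = (357^16)^2 ≡ 834^2 = 695556 ≡ 666 (mod 1103)
357^48 = 357^32 · 357^16 ≡ 666 · 834 ≡ 635 (mod 1103).
So s = 635; s⁻¹ ≡ 535 (mod 1103).
m = c₂ · s⁻¹ mod 1103 = 479 · 535 mod 1103 = 369.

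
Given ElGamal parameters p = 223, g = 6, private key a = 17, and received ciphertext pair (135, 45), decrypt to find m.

159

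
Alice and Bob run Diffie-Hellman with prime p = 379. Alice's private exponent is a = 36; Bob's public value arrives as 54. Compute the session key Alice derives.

Shared key K = 54^36 mod 379.
54^1 ≡ 54 (mod 379)
54^2 = (54^1)^2 ≡ 54^2 = 2916 ≡ 263 (mod 379)
54^4 = (54^2)^2 ≡ 263^2 = 69169 ≡ 191 (mod 379)
54^8 = (54^4)^2 ≡ 191^2 = 36481 ≡ 97 (mod 379)
54^16 = (54^8)^2 ≡ 97^2 = 9409 ≡ 313 (mod 379)
54^32 = (54^16)^2 ≡ 313^2 = 97969 ≡ 187 (mod 379)
54^36 = 54^32 · 54^4 ≡ 187 · 191 ≡ 91 (mod 379).

91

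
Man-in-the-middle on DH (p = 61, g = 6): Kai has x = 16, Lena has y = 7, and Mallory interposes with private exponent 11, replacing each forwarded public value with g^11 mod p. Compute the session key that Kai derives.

57

Kai receives Mallory's public value M = 6^11 mod 61 instead of the honest one.
6^1 ≡ 6 (mod 61)
6^2 = (6^1)^2 ≡ 6^2 = 36 ≡ 36 (mod 61)
6^4 = (6^2)^2 ≡ 36^2 = 1296 ≡ 15 (mod 61)
6^8 = (6^4)^2 ≡ 15^2 = 225 ≡ 42 (mod 61)
6^11 = 6^8 · 6^2 · 6^1 ≡ 42 · 36 · 6 ≡ 44 (mod 61).
So M = 44. Kai computes K = M^16 mod 61.
44^1 ≡ 44 (mod 61)
44^2 = (44^1)^2 ≡ 44^2 = 1936 ≡ 45 (mod 61)
44^4 = (44^2)^2 ≡ 45^2 = 2025 ≡ 12 (mod 61)
44^8 = (44^4)^2 ≡ 12^2 = 144 ≡ 22 (mod 61)
44^16 = (44^8)^2 ≡ 22^2 = 484 ≡ 57 (mod 61)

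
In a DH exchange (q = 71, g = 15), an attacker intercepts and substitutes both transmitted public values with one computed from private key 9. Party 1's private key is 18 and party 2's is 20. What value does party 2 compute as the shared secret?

30

Party 2 receives an attacker's public value M = 15^9 mod 71 instead of the honest one.
15^1 ≡ 15 (mod 71)
15^2 = (15^1)^2 ≡ 15^2 = 225 ≡ 12 (mod 71)
15^4 = (15^2)^2 ≡ 12^2 = 144 ≡ 2 (mod 71)
15^8 = (15^4)^2 ≡ 2^2 = 4 ≡ 4 (mod 71)
15^9 = 15^8 · 15^1 ≡ 4 · 15 ≡ 60 (mod 71).
So M = 60. Party 2 computes K = M^20 mod 71.
60^1 ≡ 60 (mod 71)
60^2 = (60^1)^2 ≡ 60^2 = 3600 ≡ 50 (mod 71)
60^4 = (60^2)^2 ≡ 50^2 = 2500 ≡ 15 (mod 71)
60^8 = (60^4)^2 ≡ 15^2 = 225 ≡ 12 (mod 71)
60^16 = (60^8)^2 ≡ 12^2 = 144 ≡ 2 (mod 71)
60^20 = 60^16 · 60^4 ≡ 2 · 15 ≡ 30 (mod 71).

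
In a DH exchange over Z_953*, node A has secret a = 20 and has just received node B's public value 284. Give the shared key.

Shared key K = 284^20 mod 953.
284^1 ≡ 284 (mod 953)
284^2 = (284^1)^2 ≡ 284^2 = 80656 ≡ 604 (mod 953)
284^4 = (284^2)^2 ≡ 604^2 = 364816 ≡ 770 (mod 953)
284^8 = (284^4)^2 ≡ 770^2 = 592900 ≡ 134 (mod 953)
284^16 = (284^8)^2 ≡ 134^2 = 17956 ≡ 802 (mod 953)
284^20 = 284^16 · 284^4 ≡ 802 · 770 ≡ 949 (mod 953).

949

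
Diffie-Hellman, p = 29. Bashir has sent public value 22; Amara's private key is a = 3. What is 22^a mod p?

5

Shared key K = 22^3 mod 29.
22^1 ≡ 22 (mod 29)
22^2 = (22^1)^2 ≡ 22^2 = 484 ≡ 20 (mod 29)
22^3 = 22^2 · 22^1 ≡ 20 · 22 ≡ 5 (mod 29).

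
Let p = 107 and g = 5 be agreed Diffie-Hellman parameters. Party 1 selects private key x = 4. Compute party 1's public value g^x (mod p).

Public value = 5^4 (mod 107).
5^1 ≡ 5 (mod 107)
5^2 = (5^1)^2 ≡ 5^2 = 25 ≡ 25 (mod 107)
5^4 = (5^2)^2 ≡ 25^2 = 625 ≡ 90 (mod 107)

90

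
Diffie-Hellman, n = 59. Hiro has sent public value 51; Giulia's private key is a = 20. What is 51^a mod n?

4

Shared key K = 51^20 mod 59.
51^1 ≡ 51 (mod 59)
51^2 = (51^1)^2 ≡ 51^2 = 2601 ≡ 5 (mod 59)
51^4 = (51^2)^2 ≡ 5^2 = 25 ≡ 25 (mod 59)
51^8 = (51^4)^2 ≡ 25^2 = 625 ≡ 35 (mod 59)
51^16 = (51^8)^2 ≡ 35^2 = 1225 ≡ 45 (mod 59)
51^20 = 51^16 · 51^4 ≡ 45 · 25 ≡ 4 (mod 59).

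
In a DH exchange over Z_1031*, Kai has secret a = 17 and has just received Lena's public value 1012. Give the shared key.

Shared key K = 1012^17 mod 1031.
1012^1 ≡ 1012 (mod 1031)
1012^2 = (1012^1)^2 ≡ 1012^2 = 1024144 ≡ 361 (mod 1031)
1012^4 = (1012^2)^2 ≡ 361^2 = 130321 ≡ 415 (mod 1031)
1012^8 = (1012^4)^2 ≡ 415^2 = 172225 ≡ 48 (mod 1031)
1012^16 = (1012^8)^2 ≡ 48^2 = 2304 ≡ 242 (mod 1031)
1012^17 = 1012^16 · 1012^1 ≡ 242 · 1012 ≡ 557 (mod 1031).

557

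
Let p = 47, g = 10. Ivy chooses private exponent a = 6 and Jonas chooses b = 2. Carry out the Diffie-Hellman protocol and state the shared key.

32

Ivy sends A = g^a mod p = 10^6 mod 47.
10^1 ≡ 10 (mod 47)
10^2 = (10^1)^2 ≡ 10^2 = 100 ≡ 6 (mod 47)
10^4 = (10^2)^2 ≡ 6^2 = 36 ≡ 36 (mod 47)
10^6 = 10^4 · 10^2 ≡ 36 · 6 ≡ 28 (mod 47).
So A = 28. Jonas then computes K = A^b mod p = 28^2 mod 47.
28^1 ≡ 28 (mod 47)
28^2 = (28^1)^2 ≡ 28^2 = 784 ≡ 32 (mod 47)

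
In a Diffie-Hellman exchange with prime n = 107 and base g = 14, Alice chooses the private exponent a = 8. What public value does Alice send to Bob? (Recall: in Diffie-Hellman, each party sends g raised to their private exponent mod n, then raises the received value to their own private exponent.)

9

Public value = 14^8 mod 107.
14^1 ≡ 14 (mod 107)
14^2 = (14^1)^2 ≡ 14^2 = 196 ≡ 89 (mod 107)
14^4 = (14^2)^2 ≡ 89^2 = 7921 ≡ 3 (mod 107)
14^8 = (14^4)^2 ≡ 3^2 = 9 ≡ 9 (mod 107)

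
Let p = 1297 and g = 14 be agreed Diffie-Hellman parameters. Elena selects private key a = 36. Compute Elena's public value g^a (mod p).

931

Public value = 14^36 (mod 1297).
14^1 ≡ 14 (mod 1297)
14^2 = (14^1)^2 ≡ 14^2 = 196 ≡ 196 (mod 1297)
14^4 = (14^2)^2 ≡ 196^2 = 38416 ≡ 803 (mod 1297)
14^8 = (14^4)^2 ≡ 803^2 = 644809 ≡ 200 (mod 1297)
14^16 = (14^8)^2 ≡ 200^2 = 40000 ≡ 1090 (mod 1297)
14^32 = (14^16)^2 ≡ 1090^2 = 1188100 ≡ 48 (mod 1297)
14^36 = 14^32 · 14^4 ≡ 48 · 803 ≡ 931 (mod 1297).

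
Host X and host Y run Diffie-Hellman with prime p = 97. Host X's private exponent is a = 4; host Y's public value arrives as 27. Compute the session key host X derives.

75

Shared key K = 27^4 mod 97.
27^1 ≡ 27 (mod 97)
27^2 = (27^1)^2 ≡ 27^2 = 729 ≡ 50 (mod 97)
27^4 = (27^2)^2 ≡ 50^2 = 2500 ≡ 75 (mod 97)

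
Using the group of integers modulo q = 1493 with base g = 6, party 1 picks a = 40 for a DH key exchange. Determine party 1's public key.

Public value = 6^40 mod 1493.
6^1 ≡ 6 (mod 1493)
6^2 = (6^1)^2 ≡ 6^2 = 36 ≡ 36 (mod 1493)
6^4 = (6^2)^2 ≡ 36^2 = 1296 ≡ 1296 (mod 1493)
6^8 = (6^4)^2 ≡ 1296^2 = 1679616 ≡ 1484 (mod 1493)
6^16 = (6^8)^2 ≡ 1484^2 = 2202256 ≡ 81 (mod 1493)
6^32 = (6^16)^2 ≡ 81^2 = 6561 ≡ 589 (mod 1493)
6^40 = 6^32 · 6^8 ≡ 589 · 1484 ≡ 671 (mod 1493).

671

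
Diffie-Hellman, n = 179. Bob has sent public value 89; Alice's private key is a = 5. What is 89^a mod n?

Shared key K = 89^5 mod 179.
89^1 ≡ 89 (mod 179)
89^2 = (89^1)^2 ≡ 89^2 = 7921 ≡ 45 (mod 179)
89^4 = (89^2)^2 ≡ 45^2 = 2025 ≡ 56 (mod 179)
89^5 = 89^4 · 89^1 ≡ 56 · 89 ≡ 151 (mod 179).

151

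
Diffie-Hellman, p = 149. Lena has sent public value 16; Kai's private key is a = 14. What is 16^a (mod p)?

104

Shared key K = 16^14 mod 149.
16^1 ≡ 16 (mod 149)
16^2 = (16^1)^2 ≡ 16^2 = 256 ≡ 107 (mod 149)
16^4 = (16^2)^2 ≡ 107^2 = 11449 ≡ 125 (mod 149)
16^8 = (16^4)^2 ≡ 125^2 = 15625 ≡ 129 (mod 149)
16^14 = 16^8 · 16^4 · 16^2 ≡ 129 · 125 · 107 ≡ 104 (mod 149).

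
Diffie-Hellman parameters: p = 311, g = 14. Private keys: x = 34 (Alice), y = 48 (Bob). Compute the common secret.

Bob sends B = g^y mod p = 14^48 mod 311.
14^1 ≡ 14 (mod 311)
14^2 = (14^1)^2 ≡ 14^2 = 196 ≡ 196 (mod 311)
14^4 = (14^2)^2 ≡ 196^2 = 38416 ≡ 163 (mod 311)
14^8 = (14^4)^2 ≡ 163^2 = 26569 ≡ 134 (mod 311)
14^16 = (14^8)^2 ≡ 134^2 = 17956 ≡ 229 (mod 311)
14^32 = (14^16)^2 ≡ 229^2 = 52441 ≡ 193 (mod 311)
14^48 = 14^32 · 14^16 ≡ 193 · 229 ≡ 35 (mod 311).
So B = 35. Alice then computes K = B^x mod p = 35^34 mod 311.
35^1 ≡ 35 (mod 311)
35^2 = (35^1)^2 ≡ 35^2 = 1225 ≡ 292 (mod 311)
35^4 = (35^2)^2 ≡ 292^2 = 85264 ≡ 50 (mod 311)
35^8 = (35^4)^2 ≡ 50^2 = 2500 ≡ 12 (mod 311)
35^16 = (35^8)^2 ≡ 12^2 = 144 ≡ 144 (mod 311)
35^32 = (35^16)^2 ≡ 144^2 = 20736 ≡ 210 (mod 311)
35^34 = 35^32 · 35^2 ≡ 210 · 292 ≡ 53 (mod 311).

53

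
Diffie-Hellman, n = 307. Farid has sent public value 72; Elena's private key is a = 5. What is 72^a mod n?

Shared key K = 72^5 mod 307.
72^1 ≡ 72 (mod 307)
72^2 = (72^1)^2 ≡ 72^2 = 5184 ≡ 272 (mod 307)
72^4 = (72^2)^2 ≡ 272^2 = 73984 ≡ 304 (mod 307)
72^5 = 72^4 · 72^1 ≡ 304 · 72 ≡ 91 (mod 307).

91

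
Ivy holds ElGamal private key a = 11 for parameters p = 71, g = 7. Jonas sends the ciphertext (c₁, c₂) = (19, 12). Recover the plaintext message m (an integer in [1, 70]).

Shared mask s = c₁^a mod p = 19^11 mod 71.
19^1 ≡ 19 (mod 71)
19^2 = (19^1)^2 ≡ 19^2 = 361 ≡ 6 (mod 71)
19^4 = (19^2)^2 ≡ 6^2 = 36 ≡ 36 (mod 71)
19^8 = (19^4)^2 ≡ 36^2 = 1296 ≡ 18 (mod 71)
19^11 = 19^8 · 19^2 · 19^1 ≡ 18 · 6 · 19 ≡ 64 (mod 71).
So s = 64; s⁻¹ ≡ 10 (mod 71).
m = c₂ · s⁻¹ mod 71 = 12 · 10 mod 71 = 49.

49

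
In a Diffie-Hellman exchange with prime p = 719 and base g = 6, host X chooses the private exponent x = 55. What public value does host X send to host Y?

Public value = 6^55 (mod 719).
6^1 ≡ 6 (mod 719)
6^2 = (6^1)^2 ≡ 6^2 = 36 ≡ 36 (mod 719)
6^4 = (6^2)^2 ≡ 36^2 = 1296 ≡ 577 (mod 719)
6^8 = (6^4)^2 ≡ 577^2 = 332929 ≡ 32 (mod 719)
6^16 = (6^8)^2 ≡ 32^2 = 1024 ≡ 305 (mod 719)
6^32 = (6^16)^2 ≡ 305^2 = 93025 ≡ 274 (mod 719)
6^55 = 6^32 · 6^16 · 6^4 · 6^2 · 6^1 ≡ 274 · 305 · 577 · 36 · 6 ≡ 406 (mod 719).

406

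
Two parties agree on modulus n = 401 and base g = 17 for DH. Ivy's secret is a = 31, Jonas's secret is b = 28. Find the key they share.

307

Ivy sends A = g^a mod n = 17^31 mod 401.
17^1 ≡ 17 (mod 401)
17^2 = (17^1)^2 ≡ 17^2 = 289 ≡ 289 (mod 401)
17^4 = (17^2)^2 ≡ 289^2 = 83521 ≡ 113 (mod 401)
17^8 = (17^4)^2 ≡ 113^2 = 12769 ≡ 338 (mod 401)
17^16 = (17^8)^2 ≡ 338^2 = 114244 ≡ 360 (mod 401)
17^31 = 17^16 · 17^8 · 17^4 · 17^2 · 17^1 ≡ 360 · 338 · 113 · 289 · 17 ≡ 264 (mod 401).
So A = 264. Jonas then computes K = A^b mod n = 264^28 mod 401.
264^1 ≡ 264 (mod 401)
264^2 = (264^1)^2 ≡ 264^2 = 69696 ≡ 323 (mod 401)
264^4 = (264^2)^2 ≡ 323^2 = 104329 ≡ 69 (mod 401)
264^8 = (264^4)^2 ≡ 69^2 = 4761 ≡ 350 (mod 401)
264^16 = (264^8)^2 ≡ 350^2 = 122500 ≡ 195 (mod 401)
264^28 = 264^16 · 264^8 · 264^4 ≡ 195 · 350 · 69 ≡ 307 (mod 401).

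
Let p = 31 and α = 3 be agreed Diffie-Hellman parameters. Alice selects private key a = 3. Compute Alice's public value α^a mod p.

Public value = 3^3 mod 31.
3^1 ≡ 3 (mod 31)
3^2 = (3^1)^2 ≡ 3^2 = 9 ≡ 9 (mod 31)
3^3 = 3^2 · 3^1 ≡ 9 · 3 ≡ 27 (mod 31).

27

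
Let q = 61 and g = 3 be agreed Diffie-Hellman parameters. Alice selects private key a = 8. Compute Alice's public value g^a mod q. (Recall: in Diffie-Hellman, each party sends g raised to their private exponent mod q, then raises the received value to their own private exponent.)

34

Public value = 3^8 mod 61.
3^1 ≡ 3 (mod 61)
3^2 = (3^1)^2 ≡ 3^2 = 9 ≡ 9 (mod 61)
3^4 = (3^2)^2 ≡ 9^2 = 81 ≡ 20 (mod 61)
3^8 = (3^4)^2 ≡ 20^2 = 400 ≡ 34 (mod 61)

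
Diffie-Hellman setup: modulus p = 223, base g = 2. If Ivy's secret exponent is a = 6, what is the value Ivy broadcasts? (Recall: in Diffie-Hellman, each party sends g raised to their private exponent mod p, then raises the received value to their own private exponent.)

64

Public value = 2^6 mod 223.
2^1 ≡ 2 (mod 223)
2^2 = (2^1)^2 ≡ 2^2 = 4 ≡ 4 (mod 223)
2^4 = (2^2)^2 ≡ 4^2 = 16 ≡ 16 (mod 223)
2^6 = 2^4 · 2^2 ≡ 16 · 4 ≡ 64 (mod 223).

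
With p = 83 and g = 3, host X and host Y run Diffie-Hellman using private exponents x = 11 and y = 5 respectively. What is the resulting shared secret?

Host X sends A = g^x mod p = 3^11 mod 83.
3^1 ≡ 3 (mod 83)
3^2 = (3^1)^2 ≡ 3^2 = 9 ≡ 9 (mod 83)
3^4 = (3^2)^2 ≡ 9^2 = 81 ≡ 81 (mod 83)
3^8 = (3^4)^2 ≡ 81^2 = 6561 ≡ 4 (mod 83)
3^11 = 3^8 · 3^2 · 3^1 ≡ 4 · 9 · 3 ≡ 25 (mod 83).
So A = 25. Host Y then computes K = A^y mod p = 25^5 mod 83.
25^1 ≡ 25 (mod 83)
25^2 = (25^1)^2 ≡ 25^2 = 625 ≡ 44 (mod 83)
25^4 = (25^2)^2 ≡ 44^2 = 1936 ≡ 27 (mod 83)
25^5 = 25^4 · 25^1 ≡ 27 · 25 ≡ 11 (mod 83).

11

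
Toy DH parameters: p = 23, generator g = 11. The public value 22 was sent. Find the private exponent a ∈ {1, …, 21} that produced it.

11

Try successive powers of 11 modulo 23:
11^1 ≡ 11
11^2 ≡ 6
11^3 ≡ 20
11^4 ≡ 13
11^5 ≡ 5
11^6 ≡ 9
11^7 ≡ 7
11^8 ≡ 8
11^9 ≡ 19
11^10 ≡ 2
11^11 ≡ 22
Found: a = 11.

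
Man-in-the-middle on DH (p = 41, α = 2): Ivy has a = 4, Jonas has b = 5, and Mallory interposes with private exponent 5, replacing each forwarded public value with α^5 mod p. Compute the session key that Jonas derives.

32

Jonas receives Mallory's public value M = 2^5 mod 41 instead of the honest one.
2^1 ≡ 2 (mod 41)
2^2 = (2^1)^2 ≡ 2^2 = 4 ≡ 4 (mod 41)
2^4 = (2^2)^2 ≡ 4^2 = 16 ≡ 16 (mod 41)
2^5 = 2^4 · 2^1 ≡ 16 · 2 ≡ 32 (mod 41).
So M = 32. Jonas computes K = M^5 mod 41.
32^1 ≡ 32 (mod 41)
32^2 = (32^1)^2 ≡ 32^2 = 1024 ≡ 40 (mod 41)
32^4 = (32^2)^2 ≡ 40^2 = 1600 ≡ 1 (mod 41)
32^5 = 32^4 · 32^1 ≡ 1 · 32 ≡ 32 (mod 41).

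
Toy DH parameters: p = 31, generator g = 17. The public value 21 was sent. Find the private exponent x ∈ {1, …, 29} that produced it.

Try successive powers of 17 modulo 31:
17^1 ≡ 17
17^2 ≡ 10
17^3 ≡ 15
17^4 ≡ 7
17^5 ≡ 26
17^6 ≡ 8
17^7 ≡ 12
17^8 ≡ 18
17^9 ≡ 27
17^10 ≡ 25
17^11 ≡ 22
17^12 ≡ 2
17^13 ≡ 3
17^14 ≡ 20
17^15 ≡ 30
17^16 ≡ 14
17^17 ≡ 21
Found: x = 17.

17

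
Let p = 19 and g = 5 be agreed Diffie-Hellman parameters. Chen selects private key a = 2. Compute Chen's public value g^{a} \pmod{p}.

6

Public value = 5^{2} \pmod{19}.
5^1 ≡ 5 (mod 19)
5^2 = (5^1)^2 ≡ 5^2 = 25 ≡ 6 (mod 19)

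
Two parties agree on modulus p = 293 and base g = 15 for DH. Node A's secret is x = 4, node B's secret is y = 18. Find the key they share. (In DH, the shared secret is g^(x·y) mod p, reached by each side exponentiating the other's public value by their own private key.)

Node B sends B = g^y mod p = 15^18 mod 293.
15^1 ≡ 15 (mod 293)
15^2 = (15^1)^2 ≡ 15^2 = 225 ≡ 225 (mod 293)
15^4 = (15^2)^2 ≡ 225^2 = 50625 ≡ 229 (mod 293)
15^8 = (15^4)^2 ≡ 229^2 = 52441 ≡ 287 (mod 293)
15^16 = (15^8)^2 ≡ 287^2 = 82369 ≡ 36 (mod 293)
15^18 = 15^16 · 15^2 ≡ 36 · 225 ≡ 189 (mod 293).
So B = 189. Node A then computes K = B^x mod p = 189^4 mod 293.
189^1 ≡ 189 (mod 293)
189^2 = (189^1)^2 ≡ 189^2 = 35721 ≡ 268 (mod 293)
189^4 = (189^2)^2 ≡ 268^2 = 71824 ≡ 39 (mod 293)

39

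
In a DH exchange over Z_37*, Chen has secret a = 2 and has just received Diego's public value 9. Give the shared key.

7

Shared key K = 9^2 mod 37.
9^1 ≡ 9 (mod 37)
9^2 = (9^1)^2 ≡ 9^2 = 81 ≡ 7 (mod 37)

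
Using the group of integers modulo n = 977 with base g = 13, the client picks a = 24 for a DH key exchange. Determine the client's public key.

Public value = 13^24 (mod 977).
13^1 ≡ 13 (mod 977)
13^2 = (13^1)^2 ≡ 13^2 = 169 ≡ 169 (mod 977)
13^4 = (13^2)^2 ≡ 169^2 = 28561 ≡ 228 (mod 977)
13^8 = (13^4)^2 ≡ 228^2 = 51984 ≡ 203 (mod 977)
13^16 = (13^8)^2 ≡ 203^2 = 41209 ≡ 175 (mod 977)
13^24 = 13^16 · 13^8 ≡ 175 · 203 ≡ 353 (mod 977).

353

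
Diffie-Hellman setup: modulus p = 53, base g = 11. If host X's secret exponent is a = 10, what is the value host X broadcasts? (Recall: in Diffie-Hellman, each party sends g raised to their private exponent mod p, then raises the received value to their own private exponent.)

44

Public value = 11^10 (mod 53).
11^1 ≡ 11 (mod 53)
11^2 = (11^1)^2 ≡ 11^2 = 121 ≡ 15 (mod 53)
11^4 = (11^2)^2 ≡ 15^2 = 225 ≡ 13 (mod 53)
11^8 = (11^4)^2 ≡ 13^2 = 169 ≡ 10 (mod 53)
11^10 = 11^8 · 11^2 ≡ 10 · 15 ≡ 44 (mod 53).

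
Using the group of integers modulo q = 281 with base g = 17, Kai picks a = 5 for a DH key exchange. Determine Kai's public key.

Public value = 17^5 mod 281.
17^1 ≡ 17 (mod 281)
17^2 = (17^1)^2 ≡ 17^2 = 289 ≡ 8 (mod 281)
17^4 = (17^2)^2 ≡ 8^2 = 64 ≡ 64 (mod 281)
17^5 = 17^4 · 17^1 ≡ 64 · 17 ≡ 245 (mod 281).

245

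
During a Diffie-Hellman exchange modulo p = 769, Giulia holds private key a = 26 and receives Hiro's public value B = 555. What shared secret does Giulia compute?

Shared key K = 555^26 mod 769.
555^1 ≡ 555 (mod 769)
555^2 = (555^1)^2 ≡ 555^2 = 308025 ≡ 425 (mod 769)
555^4 = (555^2)^2 ≡ 425^2 = 180625 ≡ 679 (mod 769)
555^8 = (555^4)^2 ≡ 679^2 = 461041 ≡ 410 (mod 769)
555^16 = (555^8)^2 ≡ 410^2 = 168100 ≡ 458 (mod 769)
555^26 = 555^16 · 555^8 · 555^2 ≡ 458 · 410 · 425 ≡ 449 (mod 769).

449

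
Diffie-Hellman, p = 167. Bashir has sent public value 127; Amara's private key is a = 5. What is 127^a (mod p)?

Shared key K = 127^5 mod 167.
127^1 ≡ 127 (mod 167)
127^2 = (127^1)^2 ≡ 127^2 = 16129 ≡ 97 (mod 167)
127^4 = (127^2)^2 ≡ 97^2 = 9409 ≡ 57 (mod 167)
127^5 = 127^4 · 127^1 ≡ 57 · 127 ≡ 58 (mod 167).

58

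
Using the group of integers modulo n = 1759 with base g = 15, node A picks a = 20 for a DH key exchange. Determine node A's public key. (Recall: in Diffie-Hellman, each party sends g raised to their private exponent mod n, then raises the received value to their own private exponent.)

1144

Public value = 15^20 (mod 1759).
15^1 ≡ 15 (mod 1759)
15^2 = (15^1)^2 ≡ 15^2 = 225 ≡ 225 (mod 1759)
15^4 = (15^2)^2 ≡ 225^2 = 50625 ≡ 1373 (mod 1759)
15^8 = (15^4)^2 ≡ 1373^2 = 1885129 ≡ 1240 (mod 1759)
15^16 = (15^8)^2 ≡ 1240^2 = 1537600 ≡ 234 (mod 1759)
15^20 = 15^16 · 15^4 ≡ 234 · 1373 ≡ 1144 (mod 1759).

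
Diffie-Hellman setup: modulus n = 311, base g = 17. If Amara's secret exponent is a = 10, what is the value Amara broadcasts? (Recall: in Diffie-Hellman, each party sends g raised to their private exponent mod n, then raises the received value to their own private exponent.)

Public value = 17^10 mod 311.
17^1 ≡ 17 (mod 311)
17^2 = (17^1)^2 ≡ 17^2 = 289 ≡ 289 (mod 311)
17^4 = (17^2)^2 ≡ 289^2 = 83521 ≡ 173 (mod 311)
17^8 = (17^4)^2 ≡ 173^2 = 29929 ≡ 73 (mod 311)
17^10 = 17^8 · 17^2 ≡ 73 · 289 ≡ 260 (mod 311).

260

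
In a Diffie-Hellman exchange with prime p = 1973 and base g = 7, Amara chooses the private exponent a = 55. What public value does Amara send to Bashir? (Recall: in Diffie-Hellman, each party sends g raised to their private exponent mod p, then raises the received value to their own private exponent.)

Public value = 7^55 mod 1973.
7^1 ≡ 7 (mod 1973)
7^2 = (7^1)^2 ≡ 7^2 = 49 ≡ 49 (mod 1973)
7^4 = (7^2)^2 ≡ 49^2 = 2401 ≡ 428 (mod 1973)
7^8 = (7^4)^2 ≡ 428^2 = 183184 ≡ 1668 (mod 1973)
7^16 = (7^8)^2 ≡ 1668^2 = 2782224 ≡ 294 (mod 1973)
7^32 = (7^16)^2 ≡ 294^2 = 86436 ≡ 1597 (mod 1973)
7^55 = 7^32 · 7^16 · 7^4 · 7^2 · 7^1 ≡ 1597 · 294 · 428 · 49 · 7 ≡ 467 (mod 1973).

467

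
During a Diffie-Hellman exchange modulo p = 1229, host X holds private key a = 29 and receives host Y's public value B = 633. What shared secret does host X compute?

Shared key K = 633^29 mod 1229.
633^1 ≡ 633 (mod 1229)
633^2 = (633^1)^2 ≡ 633^2 = 400689 ≡ 35 (mod 1229)
633^4 = (633^2)^2 ≡ 35^2 = 1225 ≡ 1225 (mod 1229)
633^8 = (633^4)^2 ≡ 1225^2 = 1500625 ≡ 16 (mod 1229)
633^16 = (633^8)^2 ≡ 16^2 = 256 ≡ 256 (mod 1229)
633^29 = 633^16 · 633^8 · 633^4 · 633^1 ≡ 256 · 16 · 1225 · 633 ≡ 459 (mod 1229).

459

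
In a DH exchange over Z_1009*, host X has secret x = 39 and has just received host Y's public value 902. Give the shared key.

890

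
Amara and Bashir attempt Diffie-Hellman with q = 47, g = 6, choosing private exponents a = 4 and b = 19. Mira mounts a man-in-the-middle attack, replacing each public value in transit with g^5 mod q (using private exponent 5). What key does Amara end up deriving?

42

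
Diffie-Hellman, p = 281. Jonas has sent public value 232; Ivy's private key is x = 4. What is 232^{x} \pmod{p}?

Shared key K = 232^4 mod 281.
232^1 ≡ 232 (mod 281)
232^2 = (232^1)^2 ≡ 232^2 = 53824 ≡ 153 (mod 281)
232^4 = (232^2)^2 ≡ 153^2 = 23409 ≡ 86 (mod 281)

86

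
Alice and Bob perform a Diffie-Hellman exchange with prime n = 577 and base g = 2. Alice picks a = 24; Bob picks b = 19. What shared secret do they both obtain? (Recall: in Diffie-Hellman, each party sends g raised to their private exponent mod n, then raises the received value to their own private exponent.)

Alice sends A = g^a mod n = 2^24 mod 577.
2^1 ≡ 2 (mod 577)
2^2 = (2^1)^2 ≡ 2^2 = 4 ≡ 4 (mod 577)
2^4 = (2^2)^2 ≡ 4^2 = 16 ≡ 16 (mod 577)
2^8 = (2^4)^2 ≡ 16^2 = 256 ≡ 256 (mod 577)
2^16 = (2^8)^2 ≡ 256^2 = 65536 ≡ 335 (mod 577)
2^24 = 2^16 · 2^8 ≡ 335 · 256 ≡ 364 (mod 577).
So A = 364. Bob then computes K = A^b mod n = 364^19 mod 577.
364^1 ≡ 364 (mod 577)
364^2 = (364^1)^2 ≡ 364^2 = 132496 ≡ 363 (mod 577)
364^4 = (364^2)^2 ≡ 363^2 = 131769 ≡ 213 (mod 577)
364^8 = (364^4)^2 ≡ 213^2 = 45369 ≡ 363 (mod 577)
364^16 = (364^8)^2 ≡ 363^2 = 131769 ≡ 213 (mod 577)
364^19 = 364^16 · 364^2 · 364^1 ≡ 213 · 363 · 364 ≡ 364 (mod 577).

364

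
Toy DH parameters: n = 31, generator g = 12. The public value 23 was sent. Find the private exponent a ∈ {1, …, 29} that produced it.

3

Try successive powers of 12 modulo 31:
12^1 ≡ 12
12^2 ≡ 20
12^3 ≡ 23
Found: a = 3.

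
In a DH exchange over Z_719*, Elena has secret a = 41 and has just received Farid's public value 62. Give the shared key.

Shared key K = 62^41 mod 719.
62^1 ≡ 62 (mod 719)
62^2 = (62^1)^2 ≡ 62^2 = 3844 ≡ 249 (mod 719)
62^4 = (62^2)^2 ≡ 249^2 = 62001 ≡ 167 (mod 719)
62^8 = (62^4)^2 ≡ 167^2 = 27889 ≡ 567 (mod 719)
62^16 = (62^8)^2 ≡ 567^2 = 321489 ≡ 96 (mod 719)
62^32 = (62^16)^2 ≡ 96^2 = 9216 ≡ 588 (mod 719)
62^41 = 62^32 · 62^8 · 62^1 ≡ 588 · 567 · 62 ≡ 21 (mod 719).

21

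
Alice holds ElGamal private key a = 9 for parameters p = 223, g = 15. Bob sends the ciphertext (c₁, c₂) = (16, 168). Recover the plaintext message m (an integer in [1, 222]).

Shared mask s = c₁^a mod p = 16^9 mod 223.
16^1 ≡ 16 (mod 223)
16^2 = (16^1)^2 ≡ 16^2 = 256 ≡ 33 (mod 223)
16^4 = (16^2)^2 ≡ 33^2 = 1089 ≡ 197 (mod 223)
16^8 = (16^4)^2 ≡ 197^2 = 38809 ≡ 7 (mod 223)
16^9 = 16^8 · 16^1 ≡ 7 · 16 ≡ 112 (mod 223).
So s = 112; s⁻¹ ≡ 2 (mod 223).
m = c₂ · s⁻¹ mod 223 = 168 · 2 mod 223 = 113.

113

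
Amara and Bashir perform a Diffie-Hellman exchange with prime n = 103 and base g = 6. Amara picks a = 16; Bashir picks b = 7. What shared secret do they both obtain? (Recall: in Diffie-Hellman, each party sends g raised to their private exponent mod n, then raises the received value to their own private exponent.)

Amara sends A = g^a mod n = 6^16 mod 103.
6^1 ≡ 6 (mod 103)
6^2 = (6^1)^2 ≡ 6^2 = 36 ≡ 36 (mod 103)
6^4 = (6^2)^2 ≡ 36^2 = 1296 ≡ 60 (mod 103)
6^8 = (6^4)^2 ≡ 60^2 = 3600 ≡ 98 (mod 103)
6^16 = (6^8)^2 ≡ 98^2 = 9604 ≡ 25 (mod 103)
So A = 25. Bashir then computes K = A^b mod n = 25^7 mod 103.
25^1 ≡ 25 (mod 103)
25^2 = (25^1)^2 ≡ 25^2 = 625 ≡ 7 (mod 103)
25^4 = (25^2)^2 ≡ 7^2 = 49 ≡ 49 (mod 103)
25^7 = 25^4 · 25^2 · 25^1 ≡ 49 · 7 · 25 ≡ 26 (mod 103).

26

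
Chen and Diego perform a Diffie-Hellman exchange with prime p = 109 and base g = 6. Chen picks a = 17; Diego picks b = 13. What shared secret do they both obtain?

Chen sends A = g^a mod p = 6^17 mod 109.
6^1 ≡ 6 (mod 109)
6^2 = (6^1)^2 ≡ 6^2 = 36 ≡ 36 (mod 109)
6^4 = (6^2)^2 ≡ 36^2 = 1296 ≡ 97 (mod 109)
6^8 = (6^4)^2 ≡ 97^2 = 9409 ≡ 35 (mod 109)
6^16 = (6^8)^2 ≡ 35^2 = 1225 ≡ 26 (mod 109)
6^17 = 6^16 · 6^1 ≡ 26 · 6 ≡ 47 (mod 109).
So A = 47. Diego then computes K = A^b mod p = 47^13 mod 109.
47^1 ≡ 47 (mod 109)
47^2 = (47^1)^2 ≡ 47^2 = 2209 ≡ 29 (mod 109)
47^4 = (47^2)^2 ≡ 29^2 = 841 ≡ 78 (mod 109)
47^8 = (47^4)^2 ≡ 78^2 = 6084 ≡ 89 (mod 109)
47^13 = 47^8 · 47^4 · 47^1 ≡ 89 · 78 · 47 ≡ 37 (mod 109).

37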